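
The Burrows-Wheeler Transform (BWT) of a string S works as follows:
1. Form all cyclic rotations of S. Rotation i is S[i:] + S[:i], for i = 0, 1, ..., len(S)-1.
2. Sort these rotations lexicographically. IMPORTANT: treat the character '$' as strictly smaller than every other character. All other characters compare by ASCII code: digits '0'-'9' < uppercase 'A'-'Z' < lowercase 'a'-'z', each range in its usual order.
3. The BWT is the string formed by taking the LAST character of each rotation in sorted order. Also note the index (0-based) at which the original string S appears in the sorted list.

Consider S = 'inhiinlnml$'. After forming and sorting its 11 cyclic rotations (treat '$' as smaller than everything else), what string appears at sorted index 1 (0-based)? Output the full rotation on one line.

All 11 rotations (rotation i = S[i:]+S[:i]):
  rot[0] = inhiinlnml$
  rot[1] = nhiinlnml$i
  rot[2] = hiinlnml$in
  rot[3] = iinlnml$inh
  rot[4] = inlnml$inhi
  rot[5] = nlnml$inhii
  rot[6] = lnml$inhiin
  rot[7] = nml$inhiinl
  rot[8] = ml$inhiinln
  rot[9] = l$inhiinlnm
  rot[10] = $inhiinlnml
Sorted (with $ < everything):
  sorted[0] = $inhiinlnml
  sorted[1] = hiinlnml$in
  sorted[2] = iinlnml$inh
  sorted[3] = inhiinlnml$
  sorted[4] = inlnml$inhi
  sorted[5] = l$inhiinlnm
  sorted[6] = lnml$inhiin
  sorted[7] = ml$inhiinln
  sorted[8] = nhiinlnml$i
  sorted[9] = nlnml$inhii
  sorted[10] = nml$inhiinl
sorted[1] = hiinlnml$in

Answer: hiinlnml$in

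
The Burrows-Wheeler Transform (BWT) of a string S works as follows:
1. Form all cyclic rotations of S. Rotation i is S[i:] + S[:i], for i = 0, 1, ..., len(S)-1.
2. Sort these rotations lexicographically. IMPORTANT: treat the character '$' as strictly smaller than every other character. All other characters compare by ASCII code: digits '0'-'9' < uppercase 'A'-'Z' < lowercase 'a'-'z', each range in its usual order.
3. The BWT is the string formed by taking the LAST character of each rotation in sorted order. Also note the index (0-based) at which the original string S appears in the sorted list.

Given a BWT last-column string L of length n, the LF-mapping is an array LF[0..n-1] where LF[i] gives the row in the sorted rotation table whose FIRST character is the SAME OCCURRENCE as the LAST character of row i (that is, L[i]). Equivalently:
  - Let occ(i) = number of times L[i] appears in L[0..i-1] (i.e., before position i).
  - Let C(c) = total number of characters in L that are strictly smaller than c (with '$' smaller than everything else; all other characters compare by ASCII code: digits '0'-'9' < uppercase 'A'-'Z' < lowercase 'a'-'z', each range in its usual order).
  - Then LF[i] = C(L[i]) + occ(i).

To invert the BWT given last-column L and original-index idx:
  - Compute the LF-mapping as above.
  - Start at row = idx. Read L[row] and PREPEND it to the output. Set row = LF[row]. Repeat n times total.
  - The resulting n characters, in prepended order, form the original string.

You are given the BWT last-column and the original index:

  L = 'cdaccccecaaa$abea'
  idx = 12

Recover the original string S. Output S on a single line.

Answer: caeebdaacacacacc$

Derivation:
LF mapping: 8 14 1 9 10 11 12 15 13 2 3 4 0 5 7 16 6
Walk LF starting at row 12, prepending L[row]:
  step 1: row=12, L[12]='$', prepend. Next row=LF[12]=0
  step 2: row=0, L[0]='c', prepend. Next row=LF[0]=8
  step 3: row=8, L[8]='c', prepend. Next row=LF[8]=13
  step 4: row=13, L[13]='a', prepend. Next row=LF[13]=5
  step 5: row=5, L[5]='c', prepend. Next row=LF[5]=11
  step 6: row=11, L[11]='a', prepend. Next row=LF[11]=4
  step 7: row=4, L[4]='c', prepend. Next row=LF[4]=10
  step 8: row=10, L[10]='a', prepend. Next row=LF[10]=3
  step 9: row=3, L[3]='c', prepend. Next row=LF[3]=9
  step 10: row=9, L[9]='a', prepend. Next row=LF[9]=2
  step 11: row=2, L[2]='a', prepend. Next row=LF[2]=1
  step 12: row=1, L[1]='d', prepend. Next row=LF[1]=14
  step 13: row=14, L[14]='b', prepend. Next row=LF[14]=7
  step 14: row=7, L[7]='e', prepend. Next row=LF[7]=15
  step 15: row=15, L[15]='e', prepend. Next row=LF[15]=16
  step 16: row=16, L[16]='a', prepend. Next row=LF[16]=6
  step 17: row=6, L[6]='c', prepend. Next row=LF[6]=12
Reversed output: caeebdaacacacacc$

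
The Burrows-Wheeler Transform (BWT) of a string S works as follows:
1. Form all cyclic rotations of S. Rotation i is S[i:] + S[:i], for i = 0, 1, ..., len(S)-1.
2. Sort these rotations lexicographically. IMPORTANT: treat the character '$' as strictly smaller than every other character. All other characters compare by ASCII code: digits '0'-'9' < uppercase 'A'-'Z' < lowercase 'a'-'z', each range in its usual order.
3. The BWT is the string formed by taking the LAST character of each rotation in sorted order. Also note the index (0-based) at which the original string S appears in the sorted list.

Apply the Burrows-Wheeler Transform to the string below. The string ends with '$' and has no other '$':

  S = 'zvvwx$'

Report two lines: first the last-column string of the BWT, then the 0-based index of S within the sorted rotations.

All 6 rotations (rotation i = S[i:]+S[:i]):
  rot[0] = zvvwx$
  rot[1] = vvwx$z
  rot[2] = vwx$zv
  rot[3] = wx$zvv
  rot[4] = x$zvvw
  rot[5] = $zvvwx
Sorted (with $ < everything):
  sorted[0] = $zvvwx  (last char: 'x')
  sorted[1] = vvwx$z  (last char: 'z')
  sorted[2] = vwx$zv  (last char: 'v')
  sorted[3] = wx$zvv  (last char: 'v')
  sorted[4] = x$zvvw  (last char: 'w')
  sorted[5] = zvvwx$  (last char: '$')
Last column: xzvvw$
Original string S is at sorted index 5

Answer: xzvvw$
5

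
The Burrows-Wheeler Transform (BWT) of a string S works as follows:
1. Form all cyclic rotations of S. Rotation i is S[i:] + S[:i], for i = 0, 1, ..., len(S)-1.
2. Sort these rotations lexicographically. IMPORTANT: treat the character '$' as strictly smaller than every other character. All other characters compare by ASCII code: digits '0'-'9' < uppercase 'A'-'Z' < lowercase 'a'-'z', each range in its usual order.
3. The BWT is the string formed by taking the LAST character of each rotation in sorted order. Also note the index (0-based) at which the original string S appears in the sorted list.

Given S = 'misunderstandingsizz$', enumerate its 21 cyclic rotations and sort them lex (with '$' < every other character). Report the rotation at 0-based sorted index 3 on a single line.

Answer: dingsizz$misunderstan

Derivation:
All 21 rotations (rotation i = S[i:]+S[:i]):
  rot[0] = misunderstandingsizz$
  rot[1] = isunderstandingsizz$m
  rot[2] = sunderstandingsizz$mi
  rot[3] = understandingsizz$mis
  rot[4] = nderstandingsizz$misu
  rot[5] = derstandingsizz$misun
  rot[6] = erstandingsizz$misund
  rot[7] = rstandingsizz$misunde
  rot[8] = standingsizz$misunder
  rot[9] = tandingsizz$misunders
  rot[10] = andingsizz$misunderst
  rot[11] = ndingsizz$misundersta
  rot[12] = dingsizz$misunderstan
  rot[13] = ingsizz$misunderstand
  rot[14] = ngsizz$misunderstandi
  rot[15] = gsizz$misunderstandin
  rot[16] = sizz$misunderstanding
  rot[17] = izz$misunderstandings
  rot[18] = zz$misunderstandingsi
  rot[19] = z$misunderstandingsiz
  rot[20] = $misunderstandingsizz
Sorted (with $ < everything):
  sorted[0] = $misunderstandingsizz
  sorted[1] = andingsizz$misunderst
  sorted[2] = derstandingsizz$misun
  sorted[3] = dingsizz$misunderstan
  sorted[4] = erstandingsizz$misund
  sorted[5] = gsizz$misunderstandin
  sorted[6] = ingsizz$misunderstand
  sorted[7] = isunderstandingsizz$m
  sorted[8] = izz$misunderstandings
  sorted[9] = misunderstandingsizz$
  sorted[10] = nderstandingsizz$misu
  sorted[11] = ndingsizz$misundersta
  sorted[12] = ngsizz$misunderstandi
  sorted[13] = rstandingsizz$misunde
  sorted[14] = sizz$misunderstanding
  sorted[15] = standingsizz$misunder
  sorted[16] = sunderstandingsizz$mi
  sorted[17] = tandingsizz$misunders
  sorted[18] = understandingsizz$mis
  sorted[19] = z$misunderstandingsiz
  sorted[20] = zz$misunderstandingsi
sorted[3] = dingsizz$misunderstan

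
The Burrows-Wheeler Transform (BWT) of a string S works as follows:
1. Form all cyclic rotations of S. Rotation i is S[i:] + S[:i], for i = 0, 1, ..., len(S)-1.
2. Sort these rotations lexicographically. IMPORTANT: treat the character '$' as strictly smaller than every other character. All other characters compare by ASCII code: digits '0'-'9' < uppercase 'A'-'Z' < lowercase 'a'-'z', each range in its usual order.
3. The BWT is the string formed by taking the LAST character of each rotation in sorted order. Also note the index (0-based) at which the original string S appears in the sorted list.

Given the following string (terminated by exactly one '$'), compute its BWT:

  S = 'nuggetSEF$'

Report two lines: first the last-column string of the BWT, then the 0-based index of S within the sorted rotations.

Answer: FSEtggu$en
7

Derivation:
All 10 rotations (rotation i = S[i:]+S[:i]):
  rot[0] = nuggetSEF$
  rot[1] = uggetSEF$n
  rot[2] = ggetSEF$nu
  rot[3] = getSEF$nug
  rot[4] = etSEF$nugg
  rot[5] = tSEF$nugge
  rot[6] = SEF$nugget
  rot[7] = EF$nuggetS
  rot[8] = F$nuggetSE
  rot[9] = $nuggetSEF
Sorted (with $ < everything):
  sorted[0] = $nuggetSEF  (last char: 'F')
  sorted[1] = EF$nuggetS  (last char: 'S')
  sorted[2] = F$nuggetSE  (last char: 'E')
  sorted[3] = SEF$nugget  (last char: 't')
  sorted[4] = etSEF$nugg  (last char: 'g')
  sorted[5] = getSEF$nug  (last char: 'g')
  sorted[6] = ggetSEF$nu  (last char: 'u')
  sorted[7] = nuggetSEF$  (last char: '$')
  sorted[8] = tSEF$nugge  (last char: 'e')
  sorted[9] = uggetSEF$n  (last char: 'n')
Last column: FSEtggu$en
Original string S is at sorted index 7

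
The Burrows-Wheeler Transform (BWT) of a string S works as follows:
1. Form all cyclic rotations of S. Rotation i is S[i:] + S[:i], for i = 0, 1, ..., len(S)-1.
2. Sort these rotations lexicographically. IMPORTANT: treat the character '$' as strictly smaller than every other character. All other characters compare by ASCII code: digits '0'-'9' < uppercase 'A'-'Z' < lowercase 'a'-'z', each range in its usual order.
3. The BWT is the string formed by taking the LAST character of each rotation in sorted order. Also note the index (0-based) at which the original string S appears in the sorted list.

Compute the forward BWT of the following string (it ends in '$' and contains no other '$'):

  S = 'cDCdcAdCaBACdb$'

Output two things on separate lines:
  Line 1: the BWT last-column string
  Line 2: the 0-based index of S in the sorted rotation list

Answer: bBcadADcCdd$ACC
11

Derivation:
All 15 rotations (rotation i = S[i:]+S[:i]):
  rot[0] = cDCdcAdCaBACdb$
  rot[1] = DCdcAdCaBACdb$c
  rot[2] = CdcAdCaBACdb$cD
  rot[3] = dcAdCaBACdb$cDC
  rot[4] = cAdCaBACdb$cDCd
  rot[5] = AdCaBACdb$cDCdc
  rot[6] = dCaBACdb$cDCdcA
  rot[7] = CaBACdb$cDCdcAd
  rot[8] = aBACdb$cDCdcAdC
  rot[9] = BACdb$cDCdcAdCa
  rot[10] = ACdb$cDCdcAdCaB
  rot[11] = Cdb$cDCdcAdCaBA
  rot[12] = db$cDCdcAdCaBAC
  rot[13] = b$cDCdcAdCaBACd
  rot[14] = $cDCdcAdCaBACdb
Sorted (with $ < everything):
  sorted[0] = $cDCdcAdCaBACdb  (last char: 'b')
  sorted[1] = ACdb$cDCdcAdCaB  (last char: 'B')
  sorted[2] = AdCaBACdb$cDCdc  (last char: 'c')
  sorted[3] = BACdb$cDCdcAdCa  (last char: 'a')
  sorted[4] = CaBACdb$cDCdcAd  (last char: 'd')
  sorted[5] = Cdb$cDCdcAdCaBA  (last char: 'A')
  sorted[6] = CdcAdCaBACdb$cD  (last char: 'D')
  sorted[7] = DCdcAdCaBACdb$c  (last char: 'c')
  sorted[8] = aBACdb$cDCdcAdC  (last char: 'C')
  sorted[9] = b$cDCdcAdCaBACd  (last char: 'd')
  sorted[10] = cAdCaBACdb$cDCd  (last char: 'd')
  sorted[11] = cDCdcAdCaBACdb$  (last char: '$')
  sorted[12] = dCaBACdb$cDCdcA  (last char: 'A')
  sorted[13] = db$cDCdcAdCaBAC  (last char: 'C')
  sorted[14] = dcAdCaBACdb$cDC  (last char: 'C')
Last column: bBcadADcCdd$ACC
Original string S is at sorted index 11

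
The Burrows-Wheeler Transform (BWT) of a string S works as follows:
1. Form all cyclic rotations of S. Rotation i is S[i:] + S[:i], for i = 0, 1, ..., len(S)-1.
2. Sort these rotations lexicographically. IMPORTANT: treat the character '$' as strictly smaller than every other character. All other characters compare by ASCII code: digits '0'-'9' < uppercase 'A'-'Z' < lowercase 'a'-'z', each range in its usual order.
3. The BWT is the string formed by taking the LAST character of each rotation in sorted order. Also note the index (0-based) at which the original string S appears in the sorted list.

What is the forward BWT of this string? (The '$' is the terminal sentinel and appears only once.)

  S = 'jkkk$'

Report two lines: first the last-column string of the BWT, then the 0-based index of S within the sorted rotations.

All 5 rotations (rotation i = S[i:]+S[:i]):
  rot[0] = jkkk$
  rot[1] = kkk$j
  rot[2] = kk$jk
  rot[3] = k$jkk
  rot[4] = $jkkk
Sorted (with $ < everything):
  sorted[0] = $jkkk  (last char: 'k')
  sorted[1] = jkkk$  (last char: '$')
  sorted[2] = k$jkk  (last char: 'k')
  sorted[3] = kk$jk  (last char: 'k')
  sorted[4] = kkk$j  (last char: 'j')
Last column: k$kkj
Original string S is at sorted index 1

Answer: k$kkj
1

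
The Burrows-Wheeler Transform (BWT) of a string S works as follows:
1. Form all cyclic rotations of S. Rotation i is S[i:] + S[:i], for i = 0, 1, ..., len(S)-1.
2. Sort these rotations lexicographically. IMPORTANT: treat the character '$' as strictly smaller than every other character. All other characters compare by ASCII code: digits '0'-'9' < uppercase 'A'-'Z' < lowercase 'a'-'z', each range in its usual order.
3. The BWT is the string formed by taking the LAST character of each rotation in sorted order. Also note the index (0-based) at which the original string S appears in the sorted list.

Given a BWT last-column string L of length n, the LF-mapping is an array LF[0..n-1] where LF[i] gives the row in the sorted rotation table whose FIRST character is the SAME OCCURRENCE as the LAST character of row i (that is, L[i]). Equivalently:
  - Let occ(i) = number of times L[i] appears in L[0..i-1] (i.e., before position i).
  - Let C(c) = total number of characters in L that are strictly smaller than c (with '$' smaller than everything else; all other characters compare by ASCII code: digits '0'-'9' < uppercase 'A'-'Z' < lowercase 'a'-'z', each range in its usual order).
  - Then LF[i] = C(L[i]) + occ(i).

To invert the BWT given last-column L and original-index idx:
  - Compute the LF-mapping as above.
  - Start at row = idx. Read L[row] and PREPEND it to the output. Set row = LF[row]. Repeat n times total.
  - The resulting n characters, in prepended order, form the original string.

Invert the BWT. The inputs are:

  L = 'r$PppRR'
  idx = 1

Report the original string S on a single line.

Answer: PRppRr$

Derivation:
LF mapping: 6 0 1 4 5 2 3
Walk LF starting at row 1, prepending L[row]:
  step 1: row=1, L[1]='$', prepend. Next row=LF[1]=0
  step 2: row=0, L[0]='r', prepend. Next row=LF[0]=6
  step 3: row=6, L[6]='R', prepend. Next row=LF[6]=3
  step 4: row=3, L[3]='p', prepend. Next row=LF[3]=4
  step 5: row=4, L[4]='p', prepend. Next row=LF[4]=5
  step 6: row=5, L[5]='R', prepend. Next row=LF[5]=2
  step 7: row=2, L[2]='P', prepend. Next row=LF[2]=1
Reversed output: PRppRr$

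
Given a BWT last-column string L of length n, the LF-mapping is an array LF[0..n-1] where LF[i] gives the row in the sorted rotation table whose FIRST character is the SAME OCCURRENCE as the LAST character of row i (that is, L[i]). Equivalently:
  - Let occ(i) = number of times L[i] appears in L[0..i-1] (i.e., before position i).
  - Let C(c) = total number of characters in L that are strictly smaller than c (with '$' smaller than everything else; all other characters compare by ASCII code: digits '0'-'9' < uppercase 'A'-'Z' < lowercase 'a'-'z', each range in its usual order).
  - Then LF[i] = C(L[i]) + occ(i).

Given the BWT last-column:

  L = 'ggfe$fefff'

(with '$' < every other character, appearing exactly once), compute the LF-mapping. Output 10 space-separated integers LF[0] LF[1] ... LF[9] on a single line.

Char counts: '$':1, 'e':2, 'f':5, 'g':2
C (first-col start): C('$')=0, C('e')=1, C('f')=3, C('g')=8
L[0]='g': occ=0, LF[0]=C('g')+0=8+0=8
L[1]='g': occ=1, LF[1]=C('g')+1=8+1=9
L[2]='f': occ=0, LF[2]=C('f')+0=3+0=3
L[3]='e': occ=0, LF[3]=C('e')+0=1+0=1
L[4]='$': occ=0, LF[4]=C('$')+0=0+0=0
L[5]='f': occ=1, LF[5]=C('f')+1=3+1=4
L[6]='e': occ=1, LF[6]=C('e')+1=1+1=2
L[7]='f': occ=2, LF[7]=C('f')+2=3+2=5
L[8]='f': occ=3, LF[8]=C('f')+3=3+3=6
L[9]='f': occ=4, LF[9]=C('f')+4=3+4=7

Answer: 8 9 3 1 0 4 2 5 6 7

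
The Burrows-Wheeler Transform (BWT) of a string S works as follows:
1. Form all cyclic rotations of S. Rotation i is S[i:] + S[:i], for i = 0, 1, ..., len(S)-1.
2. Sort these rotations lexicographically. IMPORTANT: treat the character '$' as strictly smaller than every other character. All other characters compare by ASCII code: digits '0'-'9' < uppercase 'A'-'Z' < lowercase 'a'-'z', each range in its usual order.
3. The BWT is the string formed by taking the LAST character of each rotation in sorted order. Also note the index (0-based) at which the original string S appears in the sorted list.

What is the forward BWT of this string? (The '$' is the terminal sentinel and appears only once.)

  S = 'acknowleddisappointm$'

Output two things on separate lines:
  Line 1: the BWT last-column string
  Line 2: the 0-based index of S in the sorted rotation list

All 21 rotations (rotation i = S[i:]+S[:i]):
  rot[0] = acknowleddisappointm$
  rot[1] = cknowleddisappointm$a
  rot[2] = knowleddisappointm$ac
  rot[3] = nowleddisappointm$ack
  rot[4] = owleddisappointm$ackn
  rot[5] = wleddisappointm$ackno
  rot[6] = leddisappointm$acknow
  rot[7] = eddisappointm$acknowl
  rot[8] = ddisappointm$acknowle
  rot[9] = disappointm$acknowled
  rot[10] = isappointm$acknowledd
  rot[11] = sappointm$acknowleddi
  rot[12] = appointm$acknowleddis
  rot[13] = ppointm$acknowleddisa
  rot[14] = pointm$acknowleddisap
  rot[15] = ointm$acknowleddisapp
  rot[16] = intm$acknowleddisappo
  rot[17] = ntm$acknowleddisappoi
  rot[18] = tm$acknowleddisappoin
  rot[19] = m$acknowleddisappoint
  rot[20] = $acknowleddisappointm
Sorted (with $ < everything):
  sorted[0] = $acknowleddisappointm  (last char: 'm')
  sorted[1] = acknowleddisappointm$  (last char: '$')
  sorted[2] = appointm$acknowleddis  (last char: 's')
  sorted[3] = cknowleddisappointm$a  (last char: 'a')
  sorted[4] = ddisappointm$acknowle  (last char: 'e')
  sorted[5] = disappointm$acknowled  (last char: 'd')
  sorted[6] = eddisappointm$acknowl  (last char: 'l')
  sorted[7] = intm$acknowleddisappo  (last char: 'o')
  sorted[8] = isappointm$acknowledd  (last char: 'd')
  sorted[9] = knowleddisappointm$ac  (last char: 'c')
  sorted[10] = leddisappointm$acknow  (last char: 'w')
  sorted[11] = m$acknowleddisappoint  (last char: 't')
  sorted[12] = nowleddisappointm$ack  (last char: 'k')
  sorted[13] = ntm$acknowleddisappoi  (last char: 'i')
  sorted[14] = ointm$acknowleddisapp  (last char: 'p')
  sorted[15] = owleddisappointm$ackn  (last char: 'n')
  sorted[16] = pointm$acknowleddisap  (last char: 'p')
  sorted[17] = ppointm$acknowleddisa  (last char: 'a')
  sorted[18] = sappointm$acknowleddi  (last char: 'i')
  sorted[19] = tm$acknowleddisappoin  (last char: 'n')
  sorted[20] = wleddisappointm$ackno  (last char: 'o')
Last column: m$saedlodcwtkipnpaino
Original string S is at sorted index 1

Answer: m$saedlodcwtkipnpaino
1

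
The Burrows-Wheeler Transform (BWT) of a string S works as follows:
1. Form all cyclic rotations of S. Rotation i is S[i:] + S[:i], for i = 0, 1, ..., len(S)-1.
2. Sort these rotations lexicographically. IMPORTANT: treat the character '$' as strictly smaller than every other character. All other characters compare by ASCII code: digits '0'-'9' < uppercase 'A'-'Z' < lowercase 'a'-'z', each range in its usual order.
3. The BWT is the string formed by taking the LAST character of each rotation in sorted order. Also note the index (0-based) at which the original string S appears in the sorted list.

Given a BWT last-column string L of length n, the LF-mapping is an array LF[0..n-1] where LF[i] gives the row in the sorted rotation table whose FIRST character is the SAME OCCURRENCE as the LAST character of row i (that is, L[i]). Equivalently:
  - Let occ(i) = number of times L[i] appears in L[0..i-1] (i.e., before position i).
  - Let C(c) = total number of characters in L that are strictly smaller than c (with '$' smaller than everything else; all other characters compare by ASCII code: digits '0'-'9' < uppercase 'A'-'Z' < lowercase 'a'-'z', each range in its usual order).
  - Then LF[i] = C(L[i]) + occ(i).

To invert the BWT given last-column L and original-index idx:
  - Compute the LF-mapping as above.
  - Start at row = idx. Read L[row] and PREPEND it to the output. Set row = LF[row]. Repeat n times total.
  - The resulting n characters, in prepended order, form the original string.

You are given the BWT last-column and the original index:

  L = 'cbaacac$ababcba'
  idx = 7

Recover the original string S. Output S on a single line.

LF mapping: 11 7 1 2 12 3 13 0 4 8 5 9 14 10 6
Walk LF starting at row 7, prepending L[row]:
  step 1: row=7, L[7]='$', prepend. Next row=LF[7]=0
  step 2: row=0, L[0]='c', prepend. Next row=LF[0]=11
  step 3: row=11, L[11]='b', prepend. Next row=LF[11]=9
  step 4: row=9, L[9]='b', prepend. Next row=LF[9]=8
  step 5: row=8, L[8]='a', prepend. Next row=LF[8]=4
  step 6: row=4, L[4]='c', prepend. Next row=LF[4]=12
  step 7: row=12, L[12]='c', prepend. Next row=LF[12]=14
  step 8: row=14, L[14]='a', prepend. Next row=LF[14]=6
  step 9: row=6, L[6]='c', prepend. Next row=LF[6]=13
  step 10: row=13, L[13]='b', prepend. Next row=LF[13]=10
  step 11: row=10, L[10]='a', prepend. Next row=LF[10]=5
  step 12: row=5, L[5]='a', prepend. Next row=LF[5]=3
  step 13: row=3, L[3]='a', prepend. Next row=LF[3]=2
  step 14: row=2, L[2]='a', prepend. Next row=LF[2]=1
  step 15: row=1, L[1]='b', prepend. Next row=LF[1]=7
Reversed output: baaaabcaccabbc$

Answer: baaaabcaccabbc$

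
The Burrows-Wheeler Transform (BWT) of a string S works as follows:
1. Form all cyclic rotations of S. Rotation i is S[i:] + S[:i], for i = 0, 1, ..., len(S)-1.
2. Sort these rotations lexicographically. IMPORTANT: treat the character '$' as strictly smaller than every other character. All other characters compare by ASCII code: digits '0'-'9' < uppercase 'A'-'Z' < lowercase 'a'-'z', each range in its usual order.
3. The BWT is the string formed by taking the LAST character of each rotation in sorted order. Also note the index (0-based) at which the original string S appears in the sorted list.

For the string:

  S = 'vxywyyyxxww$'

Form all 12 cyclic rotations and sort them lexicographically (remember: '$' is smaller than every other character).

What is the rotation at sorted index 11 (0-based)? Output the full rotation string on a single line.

Answer: yyyxxww$vxyw

Derivation:
All 12 rotations (rotation i = S[i:]+S[:i]):
  rot[0] = vxywyyyxxww$
  rot[1] = xywyyyxxww$v
  rot[2] = ywyyyxxww$vx
  rot[3] = wyyyxxww$vxy
  rot[4] = yyyxxww$vxyw
  rot[5] = yyxxww$vxywy
  rot[6] = yxxww$vxywyy
  rot[7] = xxww$vxywyyy
  rot[8] = xww$vxywyyyx
  rot[9] = ww$vxywyyyxx
  rot[10] = w$vxywyyyxxw
  rot[11] = $vxywyyyxxww
Sorted (with $ < everything):
  sorted[0] = $vxywyyyxxww
  sorted[1] = vxywyyyxxww$
  sorted[2] = w$vxywyyyxxw
  sorted[3] = ww$vxywyyyxx
  sorted[4] = wyyyxxww$vxy
  sorted[5] = xww$vxywyyyx
  sorted[6] = xxww$vxywyyy
  sorted[7] = xywyyyxxww$v
  sorted[8] = ywyyyxxww$vx
  sorted[9] = yxxww$vxywyy
  sorted[10] = yyxxww$vxywy
  sorted[11] = yyyxxww$vxyw
sorted[11] = yyyxxww$vxyw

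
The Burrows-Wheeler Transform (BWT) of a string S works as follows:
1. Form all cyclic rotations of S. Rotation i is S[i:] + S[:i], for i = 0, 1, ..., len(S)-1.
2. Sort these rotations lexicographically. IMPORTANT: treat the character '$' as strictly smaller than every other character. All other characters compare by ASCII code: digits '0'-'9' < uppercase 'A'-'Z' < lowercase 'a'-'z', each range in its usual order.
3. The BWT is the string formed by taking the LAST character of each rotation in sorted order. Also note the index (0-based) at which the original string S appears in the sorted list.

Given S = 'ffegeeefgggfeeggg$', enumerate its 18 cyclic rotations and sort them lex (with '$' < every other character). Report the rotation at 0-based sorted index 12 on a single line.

Answer: geeefgggfeeggg$ffe

Derivation:
All 18 rotations (rotation i = S[i:]+S[:i]):
  rot[0] = ffegeeefgggfeeggg$
  rot[1] = fegeeefgggfeeggg$f
  rot[2] = egeeefgggfeeggg$ff
  rot[3] = geeefgggfeeggg$ffe
  rot[4] = eeefgggfeeggg$ffeg
  rot[5] = eefgggfeeggg$ffege
  rot[6] = efgggfeeggg$ffegee
  rot[7] = fgggfeeggg$ffegeee
  rot[8] = gggfeeggg$ffegeeef
  rot[9] = ggfeeggg$ffegeeefg
  rot[10] = gfeeggg$ffegeeefgg
  rot[11] = feeggg$ffegeeefggg
  rot[12] = eeggg$ffegeeefgggf
  rot[13] = eggg$ffegeeefgggfe
  rot[14] = ggg$ffegeeefgggfee
  rot[15] = gg$ffegeeefgggfeeg
  rot[16] = g$ffegeeefgggfeegg
  rot[17] = $ffegeeefgggfeeggg
Sorted (with $ < everything):
  sorted[0] = $ffegeeefgggfeeggg
  sorted[1] = eeefgggfeeggg$ffeg
  sorted[2] = eefgggfeeggg$ffege
  sorted[3] = eeggg$ffegeeefgggf
  sorted[4] = efgggfeeggg$ffegee
  sorted[5] = egeeefgggfeeggg$ff
  sorted[6] = eggg$ffegeeefgggfe
  sorted[7] = feeggg$ffegeeefggg
  sorted[8] = fegeeefgggfeeggg$f
  sorted[9] = ffegeeefgggfeeggg$
  sorted[10] = fgggfeeggg$ffegeee
  sorted[11] = g$ffegeeefgggfeegg
  sorted[12] = geeefgggfeeggg$ffe
  sorted[13] = gfeeggg$ffegeeefgg
  sorted[14] = gg$ffegeeefgggfeeg
  sorted[15] = ggfeeggg$ffegeeefg
  sorted[16] = ggg$ffegeeefgggfee
  sorted[17] = gggfeeggg$ffegeeef
sorted[12] = geeefgggfeeggg$ffe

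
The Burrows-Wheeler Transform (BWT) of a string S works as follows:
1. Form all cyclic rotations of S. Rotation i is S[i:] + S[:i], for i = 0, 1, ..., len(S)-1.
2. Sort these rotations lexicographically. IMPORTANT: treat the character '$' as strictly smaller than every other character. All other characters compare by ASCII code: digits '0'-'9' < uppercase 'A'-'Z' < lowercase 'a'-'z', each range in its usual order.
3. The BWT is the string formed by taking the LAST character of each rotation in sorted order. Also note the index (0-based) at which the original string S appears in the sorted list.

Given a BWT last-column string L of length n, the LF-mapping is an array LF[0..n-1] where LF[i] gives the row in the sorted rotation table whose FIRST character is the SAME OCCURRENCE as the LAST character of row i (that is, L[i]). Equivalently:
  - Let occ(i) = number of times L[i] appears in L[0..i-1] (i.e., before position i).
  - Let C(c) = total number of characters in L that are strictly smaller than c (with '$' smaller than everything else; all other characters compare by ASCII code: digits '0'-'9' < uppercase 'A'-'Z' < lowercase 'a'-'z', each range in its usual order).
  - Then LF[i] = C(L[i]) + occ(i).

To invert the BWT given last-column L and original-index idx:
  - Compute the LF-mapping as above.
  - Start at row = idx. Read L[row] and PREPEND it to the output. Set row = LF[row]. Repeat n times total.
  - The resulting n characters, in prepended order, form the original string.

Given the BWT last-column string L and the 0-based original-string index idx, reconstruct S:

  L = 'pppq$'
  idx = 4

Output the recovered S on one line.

LF mapping: 1 2 3 4 0
Walk LF starting at row 4, prepending L[row]:
  step 1: row=4, L[4]='$', prepend. Next row=LF[4]=0
  step 2: row=0, L[0]='p', prepend. Next row=LF[0]=1
  step 3: row=1, L[1]='p', prepend. Next row=LF[1]=2
  step 4: row=2, L[2]='p', prepend. Next row=LF[2]=3
  step 5: row=3, L[3]='q', prepend. Next row=LF[3]=4
Reversed output: qppp$

Answer: qppp$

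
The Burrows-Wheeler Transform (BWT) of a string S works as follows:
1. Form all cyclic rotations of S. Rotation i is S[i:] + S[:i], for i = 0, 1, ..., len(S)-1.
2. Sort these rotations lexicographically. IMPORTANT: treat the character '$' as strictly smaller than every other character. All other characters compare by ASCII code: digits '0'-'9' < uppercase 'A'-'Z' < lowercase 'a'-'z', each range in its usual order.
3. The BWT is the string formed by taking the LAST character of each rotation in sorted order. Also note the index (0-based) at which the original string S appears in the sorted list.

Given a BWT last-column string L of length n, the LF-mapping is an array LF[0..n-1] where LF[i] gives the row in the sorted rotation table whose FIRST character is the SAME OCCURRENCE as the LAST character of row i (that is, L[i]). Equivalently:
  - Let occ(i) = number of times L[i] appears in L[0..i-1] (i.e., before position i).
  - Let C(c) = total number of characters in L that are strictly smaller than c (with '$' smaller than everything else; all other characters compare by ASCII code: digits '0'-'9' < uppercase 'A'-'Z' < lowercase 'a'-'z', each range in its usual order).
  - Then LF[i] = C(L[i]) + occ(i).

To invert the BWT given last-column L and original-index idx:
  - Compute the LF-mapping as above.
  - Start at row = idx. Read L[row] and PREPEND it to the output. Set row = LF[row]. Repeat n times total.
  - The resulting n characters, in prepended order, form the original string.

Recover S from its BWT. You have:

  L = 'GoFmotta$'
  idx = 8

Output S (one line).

Answer: tomatoFG$

Derivation:
LF mapping: 2 5 1 4 6 7 8 3 0
Walk LF starting at row 8, prepending L[row]:
  step 1: row=8, L[8]='$', prepend. Next row=LF[8]=0
  step 2: row=0, L[0]='G', prepend. Next row=LF[0]=2
  step 3: row=2, L[2]='F', prepend. Next row=LF[2]=1
  step 4: row=1, L[1]='o', prepend. Next row=LF[1]=5
  step 5: row=5, L[5]='t', prepend. Next row=LF[5]=7
  step 6: row=7, L[7]='a', prepend. Next row=LF[7]=3
  step 7: row=3, L[3]='m', prepend. Next row=LF[3]=4
  step 8: row=4, L[4]='o', prepend. Next row=LF[4]=6
  step 9: row=6, L[6]='t', prepend. Next row=LF[6]=8
Reversed output: tomatoFG$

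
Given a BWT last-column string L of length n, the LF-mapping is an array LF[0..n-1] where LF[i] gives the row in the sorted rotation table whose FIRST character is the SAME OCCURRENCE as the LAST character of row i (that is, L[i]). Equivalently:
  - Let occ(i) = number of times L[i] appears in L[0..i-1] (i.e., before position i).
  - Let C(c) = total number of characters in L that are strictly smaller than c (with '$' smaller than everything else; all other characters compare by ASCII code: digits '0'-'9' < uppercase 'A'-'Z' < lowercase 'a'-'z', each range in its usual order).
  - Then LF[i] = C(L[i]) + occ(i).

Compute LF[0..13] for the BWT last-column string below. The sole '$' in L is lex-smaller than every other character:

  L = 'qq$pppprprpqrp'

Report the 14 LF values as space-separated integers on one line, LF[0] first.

Answer: 8 9 0 1 2 3 4 11 5 12 6 10 13 7

Derivation:
Char counts: '$':1, 'p':7, 'q':3, 'r':3
C (first-col start): C('$')=0, C('p')=1, C('q')=8, C('r')=11
L[0]='q': occ=0, LF[0]=C('q')+0=8+0=8
L[1]='q': occ=1, LF[1]=C('q')+1=8+1=9
L[2]='$': occ=0, LF[2]=C('$')+0=0+0=0
L[3]='p': occ=0, LF[3]=C('p')+0=1+0=1
L[4]='p': occ=1, LF[4]=C('p')+1=1+1=2
L[5]='p': occ=2, LF[5]=C('p')+2=1+2=3
L[6]='p': occ=3, LF[6]=C('p')+3=1+3=4
L[7]='r': occ=0, LF[7]=C('r')+0=11+0=11
L[8]='p': occ=4, LF[8]=C('p')+4=1+4=5
L[9]='r': occ=1, LF[9]=C('r')+1=11+1=12
L[10]='p': occ=5, LF[10]=C('p')+5=1+5=6
L[11]='q': occ=2, LF[11]=C('q')+2=8+2=10
L[12]='r': occ=2, LF[12]=C('r')+2=11+2=13
L[13]='p': occ=6, LF[13]=C('p')+6=1+6=7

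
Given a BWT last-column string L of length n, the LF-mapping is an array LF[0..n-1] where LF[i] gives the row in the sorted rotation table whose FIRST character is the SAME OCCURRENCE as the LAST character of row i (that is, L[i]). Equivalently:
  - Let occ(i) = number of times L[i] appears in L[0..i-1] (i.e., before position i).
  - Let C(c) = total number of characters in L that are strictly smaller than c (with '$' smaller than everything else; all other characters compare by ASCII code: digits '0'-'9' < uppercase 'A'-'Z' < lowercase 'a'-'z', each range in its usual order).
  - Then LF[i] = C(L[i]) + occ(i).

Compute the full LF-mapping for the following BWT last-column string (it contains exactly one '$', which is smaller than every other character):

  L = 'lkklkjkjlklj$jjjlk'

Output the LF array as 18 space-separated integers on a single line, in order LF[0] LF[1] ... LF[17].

Char counts: '$':1, 'j':6, 'k':6, 'l':5
C (first-col start): C('$')=0, C('j')=1, C('k')=7, C('l')=13
L[0]='l': occ=0, LF[0]=C('l')+0=13+0=13
L[1]='k': occ=0, LF[1]=C('k')+0=7+0=7
L[2]='k': occ=1, LF[2]=C('k')+1=7+1=8
L[3]='l': occ=1, LF[3]=C('l')+1=13+1=14
L[4]='k': occ=2, LF[4]=C('k')+2=7+2=9
L[5]='j': occ=0, LF[5]=C('j')+0=1+0=1
L[6]='k': occ=3, LF[6]=C('k')+3=7+3=10
L[7]='j': occ=1, LF[7]=C('j')+1=1+1=2
L[8]='l': occ=2, LF[8]=C('l')+2=13+2=15
L[9]='k': occ=4, LF[9]=C('k')+4=7+4=11
L[10]='l': occ=3, LF[10]=C('l')+3=13+3=16
L[11]='j': occ=2, LF[11]=C('j')+2=1+2=3
L[12]='$': occ=0, LF[12]=C('$')+0=0+0=0
L[13]='j': occ=3, LF[13]=C('j')+3=1+3=4
L[14]='j': occ=4, LF[14]=C('j')+4=1+4=5
L[15]='j': occ=5, LF[15]=C('j')+5=1+5=6
L[16]='l': occ=4, LF[16]=C('l')+4=13+4=17
L[17]='k': occ=5, LF[17]=C('k')+5=7+5=12

Answer: 13 7 8 14 9 1 10 2 15 11 16 3 0 4 5 6 17 12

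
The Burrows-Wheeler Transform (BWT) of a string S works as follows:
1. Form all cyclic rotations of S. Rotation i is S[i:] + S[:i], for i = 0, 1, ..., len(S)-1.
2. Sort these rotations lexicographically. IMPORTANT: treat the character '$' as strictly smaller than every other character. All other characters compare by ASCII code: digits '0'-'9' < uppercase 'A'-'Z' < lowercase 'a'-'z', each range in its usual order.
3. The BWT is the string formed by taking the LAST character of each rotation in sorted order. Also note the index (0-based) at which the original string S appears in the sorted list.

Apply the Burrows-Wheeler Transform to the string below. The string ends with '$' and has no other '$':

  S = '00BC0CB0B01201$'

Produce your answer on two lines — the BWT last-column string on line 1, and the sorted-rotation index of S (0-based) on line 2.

Answer: 1$2BB0C0010C0B0
1

Derivation:
All 15 rotations (rotation i = S[i:]+S[:i]):
  rot[0] = 00BC0CB0B01201$
  rot[1] = 0BC0CB0B01201$0
  rot[2] = BC0CB0B01201$00
  rot[3] = C0CB0B01201$00B
  rot[4] = 0CB0B01201$00BC
  rot[5] = CB0B01201$00BC0
  rot[6] = B0B01201$00BC0C
  rot[7] = 0B01201$00BC0CB
  rot[8] = B01201$00BC0CB0
  rot[9] = 01201$00BC0CB0B
  rot[10] = 1201$00BC0CB0B0
  rot[11] = 201$00BC0CB0B01
  rot[12] = 01$00BC0CB0B012
  rot[13] = 1$00BC0CB0B0120
  rot[14] = $00BC0CB0B01201
Sorted (with $ < everything):
  sorted[0] = $00BC0CB0B01201  (last char: '1')
  sorted[1] = 00BC0CB0B01201$  (last char: '$')
  sorted[2] = 01$00BC0CB0B012  (last char: '2')
  sorted[3] = 01201$00BC0CB0B  (last char: 'B')
  sorted[4] = 0B01201$00BC0CB  (last char: 'B')
  sorted[5] = 0BC0CB0B01201$0  (last char: '0')
  sorted[6] = 0CB0B01201$00BC  (last char: 'C')
  sorted[7] = 1$00BC0CB0B0120  (last char: '0')
  sorted[8] = 1201$00BC0CB0B0  (last char: '0')
  sorted[9] = 201$00BC0CB0B01  (last char: '1')
  sorted[10] = B01201$00BC0CB0  (last char: '0')
  sorted[11] = B0B01201$00BC0C  (last char: 'C')
  sorted[12] = BC0CB0B01201$00  (last char: '0')
  sorted[13] = C0CB0B01201$00B  (last char: 'B')
  sorted[14] = CB0B01201$00BC0  (last char: '0')
Last column: 1$2BB0C0010C0B0
Original string S is at sorted index 1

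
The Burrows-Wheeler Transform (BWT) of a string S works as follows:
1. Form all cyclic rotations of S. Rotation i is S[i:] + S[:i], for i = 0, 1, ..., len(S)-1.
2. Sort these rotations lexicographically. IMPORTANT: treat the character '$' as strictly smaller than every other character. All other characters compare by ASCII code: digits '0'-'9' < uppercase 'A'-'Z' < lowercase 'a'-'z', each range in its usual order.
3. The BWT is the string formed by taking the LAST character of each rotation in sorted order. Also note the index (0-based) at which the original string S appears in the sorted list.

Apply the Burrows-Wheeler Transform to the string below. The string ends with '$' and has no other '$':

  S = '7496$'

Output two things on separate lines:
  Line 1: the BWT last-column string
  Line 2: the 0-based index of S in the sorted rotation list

Answer: 679$4
3

Derivation:
All 5 rotations (rotation i = S[i:]+S[:i]):
  rot[0] = 7496$
  rot[1] = 496$7
  rot[2] = 96$74
  rot[3] = 6$749
  rot[4] = $7496
Sorted (with $ < everything):
  sorted[0] = $7496  (last char: '6')
  sorted[1] = 496$7  (last char: '7')
  sorted[2] = 6$749  (last char: '9')
  sorted[3] = 7496$  (last char: '$')
  sorted[4] = 96$74  (last char: '4')
Last column: 679$4
Original string S is at sorted index 3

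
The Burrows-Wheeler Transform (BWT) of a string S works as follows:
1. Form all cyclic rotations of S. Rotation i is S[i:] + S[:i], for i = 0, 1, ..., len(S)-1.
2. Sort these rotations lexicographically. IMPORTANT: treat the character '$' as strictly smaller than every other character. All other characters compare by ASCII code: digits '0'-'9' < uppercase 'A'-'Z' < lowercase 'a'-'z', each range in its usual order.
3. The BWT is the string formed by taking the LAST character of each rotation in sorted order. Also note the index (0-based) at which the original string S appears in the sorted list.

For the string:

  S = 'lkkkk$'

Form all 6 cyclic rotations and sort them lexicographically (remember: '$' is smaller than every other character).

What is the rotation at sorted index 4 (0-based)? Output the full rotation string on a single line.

Answer: kkkk$l

Derivation:
All 6 rotations (rotation i = S[i:]+S[:i]):
  rot[0] = lkkkk$
  rot[1] = kkkk$l
  rot[2] = kkk$lk
  rot[3] = kk$lkk
  rot[4] = k$lkkk
  rot[5] = $lkkkk
Sorted (with $ < everything):
  sorted[0] = $lkkkk
  sorted[1] = k$lkkk
  sorted[2] = kk$lkk
  sorted[3] = kkk$lk
  sorted[4] = kkkk$l
  sorted[5] = lkkkk$
sorted[4] = kkkk$l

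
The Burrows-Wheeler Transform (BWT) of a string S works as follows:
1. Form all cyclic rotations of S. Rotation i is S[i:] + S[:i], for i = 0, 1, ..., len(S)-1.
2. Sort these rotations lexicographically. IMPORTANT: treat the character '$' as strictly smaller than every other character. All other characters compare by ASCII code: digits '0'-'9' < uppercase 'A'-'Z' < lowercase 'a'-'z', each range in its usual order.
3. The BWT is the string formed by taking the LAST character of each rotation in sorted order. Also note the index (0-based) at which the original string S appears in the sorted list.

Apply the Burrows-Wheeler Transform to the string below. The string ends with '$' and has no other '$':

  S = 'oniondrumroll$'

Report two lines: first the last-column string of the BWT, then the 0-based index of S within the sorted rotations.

All 14 rotations (rotation i = S[i:]+S[:i]):
  rot[0] = oniondrumroll$
  rot[1] = niondrumroll$o
  rot[2] = iondrumroll$on
  rot[3] = ondrumroll$oni
  rot[4] = ndrumroll$onio
  rot[5] = drumroll$onion
  rot[6] = rumroll$oniond
  rot[7] = umroll$oniondr
  rot[8] = mroll$oniondru
  rot[9] = roll$oniondrum
  rot[10] = oll$oniondrumr
  rot[11] = ll$oniondrumro
  rot[12] = l$oniondrumrol
  rot[13] = $oniondrumroll
Sorted (with $ < everything):
  sorted[0] = $oniondrumroll  (last char: 'l')
  sorted[1] = drumroll$onion  (last char: 'n')
  sorted[2] = iondrumroll$on  (last char: 'n')
  sorted[3] = l$oniondrumrol  (last char: 'l')
  sorted[4] = ll$oniondrumro  (last char: 'o')
  sorted[5] = mroll$oniondru  (last char: 'u')
  sorted[6] = ndrumroll$onio  (last char: 'o')
  sorted[7] = niondrumroll$o  (last char: 'o')
  sorted[8] = oll$oniondrumr  (last char: 'r')
  sorted[9] = ondrumroll$oni  (last char: 'i')
  sorted[10] = oniondrumroll$  (last char: '$')
  sorted[11] = roll$oniondrum  (last char: 'm')
  sorted[12] = rumroll$oniond  (last char: 'd')
  sorted[13] = umroll$oniondr  (last char: 'r')
Last column: lnnlouoori$mdr
Original string S is at sorted index 10

Answer: lnnlouoori$mdr
10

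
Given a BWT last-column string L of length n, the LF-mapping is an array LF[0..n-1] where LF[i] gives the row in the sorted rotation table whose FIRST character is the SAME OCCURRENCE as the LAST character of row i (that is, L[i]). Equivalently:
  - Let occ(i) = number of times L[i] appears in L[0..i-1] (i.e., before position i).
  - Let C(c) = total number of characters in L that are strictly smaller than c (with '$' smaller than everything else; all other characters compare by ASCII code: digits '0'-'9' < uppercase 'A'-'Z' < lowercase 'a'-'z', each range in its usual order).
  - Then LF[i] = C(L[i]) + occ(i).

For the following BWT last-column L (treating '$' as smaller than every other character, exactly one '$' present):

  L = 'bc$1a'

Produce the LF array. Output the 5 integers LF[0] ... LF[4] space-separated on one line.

Char counts: '$':1, '1':1, 'a':1, 'b':1, 'c':1
C (first-col start): C('$')=0, C('1')=1, C('a')=2, C('b')=3, C('c')=4
L[0]='b': occ=0, LF[0]=C('b')+0=3+0=3
L[1]='c': occ=0, LF[1]=C('c')+0=4+0=4
L[2]='$': occ=0, LF[2]=C('$')+0=0+0=0
L[3]='1': occ=0, LF[3]=C('1')+0=1+0=1
L[4]='a': occ=0, LF[4]=C('a')+0=2+0=2

Answer: 3 4 0 1 2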